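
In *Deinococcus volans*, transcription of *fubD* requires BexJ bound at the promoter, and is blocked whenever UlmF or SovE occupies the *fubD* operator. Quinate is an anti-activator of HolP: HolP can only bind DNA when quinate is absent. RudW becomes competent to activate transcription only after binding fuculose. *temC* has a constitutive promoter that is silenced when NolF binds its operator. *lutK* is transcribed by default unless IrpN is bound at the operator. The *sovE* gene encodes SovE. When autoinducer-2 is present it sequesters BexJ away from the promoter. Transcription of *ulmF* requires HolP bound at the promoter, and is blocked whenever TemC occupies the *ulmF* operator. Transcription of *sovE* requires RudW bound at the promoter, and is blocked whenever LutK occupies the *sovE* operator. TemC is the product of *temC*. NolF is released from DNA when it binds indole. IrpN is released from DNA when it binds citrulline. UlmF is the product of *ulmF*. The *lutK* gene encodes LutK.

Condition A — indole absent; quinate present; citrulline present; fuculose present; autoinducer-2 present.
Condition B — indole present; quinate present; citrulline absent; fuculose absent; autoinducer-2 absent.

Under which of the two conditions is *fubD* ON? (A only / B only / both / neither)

B only

Condition A:
Indole is absent, so NolF is active.
With repressor NolF bound, *temC* is not transcribed.
So TemC is not produced.
Quinate is present, so HolP is inactive.
Required activator HolP is absent, so *ulmF* is not transcribed.
So UlmF is not produced.
Citrulline is present, so IrpN is inactive.
With no repressor bound, *lutK* is transcribed.
So LutK is produced and active.
Fuculose is present, so RudW is active.
With repressor LutK bound, *sovE* is not transcribed.
So SovE is not produced.
Autoinducer-2 is present, so BexJ is inactive.
Required activator BexJ is absent, so *fubD* is not transcribed.
→ *fubD* is OFF in A.
Condition B:
Indole is present, so NolF is inactive.
With no repressor bound, *temC* is transcribed.
So TemC is produced and active.
Quinate is present, so HolP is inactive.
With repressor TemC bound, *ulmF* is not transcribed.
So UlmF is not produced.
Citrulline is absent, so IrpN is active.
With repressor IrpN bound, *lutK* is not transcribed.
So LutK is not produced.
Fuculose is absent, so RudW is inactive.
Required activator RudW is absent, so *sovE* is not transcribed.
So SovE is not produced.
Autoinducer-2 is absent, so BexJ is active.
No repressor is bound and BexJ is active, so *fubD* is transcribed.
→ *fubD* is ON in B.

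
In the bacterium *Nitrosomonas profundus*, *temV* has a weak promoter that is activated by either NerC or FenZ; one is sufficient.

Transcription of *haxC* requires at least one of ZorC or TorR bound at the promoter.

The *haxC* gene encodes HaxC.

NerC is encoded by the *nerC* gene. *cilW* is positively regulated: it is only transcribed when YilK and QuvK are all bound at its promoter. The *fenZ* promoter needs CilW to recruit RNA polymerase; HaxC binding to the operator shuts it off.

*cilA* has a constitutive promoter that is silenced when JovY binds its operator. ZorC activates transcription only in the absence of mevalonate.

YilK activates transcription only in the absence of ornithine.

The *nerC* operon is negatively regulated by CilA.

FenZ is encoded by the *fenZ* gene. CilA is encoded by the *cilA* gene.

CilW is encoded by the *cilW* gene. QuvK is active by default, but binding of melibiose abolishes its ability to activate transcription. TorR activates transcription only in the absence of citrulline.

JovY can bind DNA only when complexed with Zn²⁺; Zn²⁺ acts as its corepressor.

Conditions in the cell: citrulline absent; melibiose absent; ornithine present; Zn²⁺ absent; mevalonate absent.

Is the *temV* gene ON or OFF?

Zn²⁺ is absent, so JovY is inactive.
With no repressor bound, *cilA* is transcribed.
So CilA is produced and active.
With repressor CilA bound, *nerC* is not transcribed.
So NerC is not produced.
Ornithine is present, so YilK is inactive.
Melibiose is absent, so QuvK is active.
Required activator YilK is absent, so *cilW* is not transcribed.
So CilW is not produced.
Mevalonate is absent, so ZorC is active.
Citrulline is absent, so TorR is active.
Activator ZorC is present, so *haxC* is transcribed.
So HaxC is produced and active.
With repressor HaxC bound, *fenZ* is not transcribed.
So FenZ is not produced.
No activator is available at the *temV* promoter, so *temV* is not transcribed.

OFF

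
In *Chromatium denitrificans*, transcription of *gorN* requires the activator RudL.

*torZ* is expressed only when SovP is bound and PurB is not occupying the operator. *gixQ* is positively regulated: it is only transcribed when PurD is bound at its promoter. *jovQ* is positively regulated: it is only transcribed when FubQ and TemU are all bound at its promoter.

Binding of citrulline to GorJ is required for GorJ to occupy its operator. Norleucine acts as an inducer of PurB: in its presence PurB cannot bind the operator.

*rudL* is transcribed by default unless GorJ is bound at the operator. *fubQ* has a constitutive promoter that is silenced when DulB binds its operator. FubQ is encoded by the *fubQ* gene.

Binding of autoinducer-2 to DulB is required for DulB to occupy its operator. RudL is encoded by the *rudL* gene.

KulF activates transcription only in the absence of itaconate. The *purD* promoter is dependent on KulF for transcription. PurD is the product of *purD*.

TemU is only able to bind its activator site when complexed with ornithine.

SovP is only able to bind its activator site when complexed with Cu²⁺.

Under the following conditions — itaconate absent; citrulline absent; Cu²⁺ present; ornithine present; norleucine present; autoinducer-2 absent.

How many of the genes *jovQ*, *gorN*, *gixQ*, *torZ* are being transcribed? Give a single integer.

Autoinducer-2 is absent, so DulB is inactive.
With no repressor bound, *fubQ* is transcribed.
So FubQ is produced and active.
Ornithine is present, so TemU is active.
No repressor is bound and FubQ and TemU are active, so *jovQ* is transcribed.
→ *jovQ* is ON.
Citrulline is absent, so GorJ is inactive.
With no repressor bound, *rudL* is transcribed.
So RudL is produced and active.
No repressor is bound and RudL is active, so *gorN* is transcribed.
→ *gorN* is ON.
Itaconate is absent, so KulF is active.
No repressor is bound and KulF is active, so *purD* is transcribed.
So PurD is produced and active.
No repressor is bound and PurD is active, so *gixQ* is transcribed.
→ *gixQ* is ON.
Cu²⁺ is present, so SovP is active.
Norleucine is present, so PurB is inactive.
No repressor is bound and SovP is active, so *torZ* is transcribed.
→ *torZ* is ON.
4 of the 4 genes are transcribed.

4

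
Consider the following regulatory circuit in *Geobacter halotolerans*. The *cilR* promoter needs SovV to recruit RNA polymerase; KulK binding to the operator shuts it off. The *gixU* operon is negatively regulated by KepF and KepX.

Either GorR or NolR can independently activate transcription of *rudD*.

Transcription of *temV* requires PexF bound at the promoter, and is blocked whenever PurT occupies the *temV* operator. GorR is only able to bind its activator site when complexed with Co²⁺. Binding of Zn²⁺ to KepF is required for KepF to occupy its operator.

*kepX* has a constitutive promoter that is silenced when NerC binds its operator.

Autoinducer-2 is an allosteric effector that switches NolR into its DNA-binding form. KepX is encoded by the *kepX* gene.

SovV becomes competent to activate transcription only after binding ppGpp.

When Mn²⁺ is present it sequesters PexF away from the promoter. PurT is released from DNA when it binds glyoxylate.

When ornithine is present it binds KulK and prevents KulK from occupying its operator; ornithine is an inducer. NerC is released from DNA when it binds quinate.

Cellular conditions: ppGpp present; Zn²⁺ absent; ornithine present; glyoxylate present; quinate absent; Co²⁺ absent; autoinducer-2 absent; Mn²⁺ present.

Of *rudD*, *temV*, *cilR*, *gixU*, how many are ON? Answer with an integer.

Co²⁺ is absent, so GorR is inactive.
Autoinducer-2 is absent, so NolR is inactive.
No activator is available at the *rudD* promoter, so *rudD* is not transcribed.
→ *rudD* is OFF.
Mn²⁺ is present, so PexF is inactive.
Glyoxylate is present, so PurT is inactive.
Required activator PexF is absent, so *temV* is not transcribed.
→ *temV* is OFF.
ppGpp is present, so SovV is active.
Ornithine is present, so KulK is inactive.
No repressor is bound and SovV is active, so *cilR* is transcribed.
→ *cilR* is ON.
Zn²⁺ is absent, so KepF is inactive.
Quinate is absent, so NerC is active.
With repressor NerC bound, *kepX* is not transcribed.
So KepX is not produced.
With no repressor bound, *gixU* is transcribed.
→ *gixU* is ON.
2 of the 4 genes are transcribed.

2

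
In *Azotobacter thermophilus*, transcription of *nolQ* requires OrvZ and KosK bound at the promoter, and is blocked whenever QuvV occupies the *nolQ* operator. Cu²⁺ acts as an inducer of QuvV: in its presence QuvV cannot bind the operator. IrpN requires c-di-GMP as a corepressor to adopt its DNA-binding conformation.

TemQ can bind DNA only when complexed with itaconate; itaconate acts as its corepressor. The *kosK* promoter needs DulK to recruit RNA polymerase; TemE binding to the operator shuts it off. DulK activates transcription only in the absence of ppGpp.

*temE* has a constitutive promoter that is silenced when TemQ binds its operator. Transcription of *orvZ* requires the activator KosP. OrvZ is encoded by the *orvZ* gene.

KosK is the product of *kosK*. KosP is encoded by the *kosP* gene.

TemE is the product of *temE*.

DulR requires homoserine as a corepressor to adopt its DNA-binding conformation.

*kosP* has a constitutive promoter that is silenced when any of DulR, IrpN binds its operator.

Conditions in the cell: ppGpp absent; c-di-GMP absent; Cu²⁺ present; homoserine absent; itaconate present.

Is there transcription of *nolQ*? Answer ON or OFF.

ON

Cu²⁺ is present, so QuvV is inactive.
Homoserine is absent, so DulR is inactive.
c-di-GMP is absent, so IrpN is inactive.
With no repressor bound, *kosP* is transcribed.
So KosP is produced and active.
No repressor is bound and KosP is active, so *orvZ* is transcribed.
So OrvZ is produced and active.
ppGpp is absent, so DulK is active.
Itaconate is present, so TemQ is active.
With repressor TemQ bound, *temE* is not transcribed.
So TemE is not produced.
No repressor is bound and DulK is active, so *kosK* is transcribed.
So KosK is produced and active.
No repressor is bound and OrvZ and KosK are active, so *nolQ* is transcribed.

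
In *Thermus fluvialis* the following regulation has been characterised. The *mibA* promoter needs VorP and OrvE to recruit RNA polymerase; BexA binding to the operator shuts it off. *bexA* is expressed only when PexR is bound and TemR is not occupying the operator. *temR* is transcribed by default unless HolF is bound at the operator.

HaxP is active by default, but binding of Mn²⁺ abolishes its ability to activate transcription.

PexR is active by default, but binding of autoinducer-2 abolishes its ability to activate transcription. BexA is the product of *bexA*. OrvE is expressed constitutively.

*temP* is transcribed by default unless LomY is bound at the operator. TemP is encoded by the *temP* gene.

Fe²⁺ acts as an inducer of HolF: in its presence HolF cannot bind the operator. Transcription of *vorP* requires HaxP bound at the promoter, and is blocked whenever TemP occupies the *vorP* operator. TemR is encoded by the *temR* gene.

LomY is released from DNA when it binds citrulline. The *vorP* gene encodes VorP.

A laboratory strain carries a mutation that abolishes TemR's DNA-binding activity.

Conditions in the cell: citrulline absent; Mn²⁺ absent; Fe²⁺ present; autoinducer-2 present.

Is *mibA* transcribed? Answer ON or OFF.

TemR is non-functional in this strain, so it has no effect.
Autoinducer-2 is present, so PexR is inactive.
Required activator PexR is absent, so *bexA* is not transcribed.
So BexA is not produced.
Mn²⁺ is absent, so HaxP is active.
Citrulline is absent, so LomY is active.
With repressor LomY bound, *temP* is not transcribed.
So TemP is not produced.
No repressor is bound and HaxP is active, so *vorP* is transcribed.
So VorP is produced and active.
OrvE is produced constitutively and is active.
No repressor is bound and VorP and OrvE are active, so *mibA* is transcribed.

ON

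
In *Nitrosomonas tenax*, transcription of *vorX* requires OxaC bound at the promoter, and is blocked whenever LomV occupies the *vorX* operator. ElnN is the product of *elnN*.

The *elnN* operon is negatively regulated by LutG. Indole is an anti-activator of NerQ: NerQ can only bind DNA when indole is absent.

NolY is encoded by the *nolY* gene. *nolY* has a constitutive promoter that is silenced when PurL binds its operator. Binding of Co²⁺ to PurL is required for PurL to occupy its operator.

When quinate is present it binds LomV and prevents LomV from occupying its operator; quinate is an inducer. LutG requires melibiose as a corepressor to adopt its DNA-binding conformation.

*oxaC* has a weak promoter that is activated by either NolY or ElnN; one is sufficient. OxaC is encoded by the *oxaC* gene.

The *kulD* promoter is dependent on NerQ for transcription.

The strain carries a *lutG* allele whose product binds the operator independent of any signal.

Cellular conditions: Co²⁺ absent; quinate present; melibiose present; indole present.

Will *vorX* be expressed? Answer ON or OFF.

Co²⁺ is absent, so PurL is inactive.
With no repressor bound, *nolY* is transcribed.
So NolY is produced and active.
LutG is constitutively active in this strain.
With repressor LutG bound, *elnN* is not transcribed.
So ElnN is not produced.
Activator NolY is present, so *oxaC* is transcribed.
So OxaC is produced and active.
Quinate is present, so LomV is inactive.
No repressor is bound and OxaC is active, so *vorX* is transcribed.

ON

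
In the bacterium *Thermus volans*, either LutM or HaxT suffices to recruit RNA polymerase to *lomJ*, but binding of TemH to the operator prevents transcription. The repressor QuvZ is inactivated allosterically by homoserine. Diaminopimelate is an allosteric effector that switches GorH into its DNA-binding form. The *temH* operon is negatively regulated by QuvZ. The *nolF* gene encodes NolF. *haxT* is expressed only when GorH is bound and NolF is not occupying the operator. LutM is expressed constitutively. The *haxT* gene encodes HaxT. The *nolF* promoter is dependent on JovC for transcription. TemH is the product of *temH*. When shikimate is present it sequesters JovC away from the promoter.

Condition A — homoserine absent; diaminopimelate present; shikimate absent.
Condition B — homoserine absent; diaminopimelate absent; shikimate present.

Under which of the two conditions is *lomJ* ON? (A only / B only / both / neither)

Condition A:
Homoserine is absent, so QuvZ is active.
With repressor QuvZ bound, *temH* is not transcribed.
So TemH is not produced.
LutM is produced constitutively and is active.
Diaminopimelate is present, so GorH is active.
Shikimate is absent, so JovC is active.
No repressor is bound and JovC is active, so *nolF* is transcribed.
So NolF is produced and active.
With repressor NolF bound, *haxT* is not transcribed.
So HaxT is not produced.
Activator LutM is present, so *lomJ* is transcribed.
→ *lomJ* is ON in A.
Condition B:
Homoserine is absent, so QuvZ is active.
With repressor QuvZ bound, *temH* is not transcribed.
So TemH is not produced.
LutM is produced constitutively and is active.
Diaminopimelate is absent, so GorH is inactive.
Shikimate is present, so JovC is inactive.
Required activator JovC is absent, so *nolF* is not transcribed.
So NolF is not produced.
Required activator GorH is absent, so *haxT* is not transcribed.
So HaxT is not produced.
Activator LutM is present, so *lomJ* is transcribed.
→ *lomJ* is ON in B.

both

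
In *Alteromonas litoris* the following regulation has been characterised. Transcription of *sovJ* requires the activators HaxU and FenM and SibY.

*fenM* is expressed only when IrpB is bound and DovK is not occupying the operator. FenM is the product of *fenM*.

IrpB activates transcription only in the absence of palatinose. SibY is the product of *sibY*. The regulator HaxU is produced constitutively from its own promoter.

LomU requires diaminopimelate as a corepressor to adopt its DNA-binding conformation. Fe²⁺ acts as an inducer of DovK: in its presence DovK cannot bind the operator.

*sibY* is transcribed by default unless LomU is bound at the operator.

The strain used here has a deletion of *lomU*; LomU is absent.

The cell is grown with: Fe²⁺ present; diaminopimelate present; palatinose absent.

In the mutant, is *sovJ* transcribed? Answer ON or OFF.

ON

HaxU is produced constitutively and is active.
Fe²⁺ is present, so DovK is inactive.
Palatinose is absent, so IrpB is active.
No repressor is bound and IrpB is active, so *fenM* is transcribed.
So FenM is produced and active.
LomU is non-functional in this strain, so it has no effect.
With no repressor bound, *sibY* is transcribed.
So SibY is produced and active.
No repressor is bound and HaxU and FenM and SibY are active, so *sovJ* is transcribed.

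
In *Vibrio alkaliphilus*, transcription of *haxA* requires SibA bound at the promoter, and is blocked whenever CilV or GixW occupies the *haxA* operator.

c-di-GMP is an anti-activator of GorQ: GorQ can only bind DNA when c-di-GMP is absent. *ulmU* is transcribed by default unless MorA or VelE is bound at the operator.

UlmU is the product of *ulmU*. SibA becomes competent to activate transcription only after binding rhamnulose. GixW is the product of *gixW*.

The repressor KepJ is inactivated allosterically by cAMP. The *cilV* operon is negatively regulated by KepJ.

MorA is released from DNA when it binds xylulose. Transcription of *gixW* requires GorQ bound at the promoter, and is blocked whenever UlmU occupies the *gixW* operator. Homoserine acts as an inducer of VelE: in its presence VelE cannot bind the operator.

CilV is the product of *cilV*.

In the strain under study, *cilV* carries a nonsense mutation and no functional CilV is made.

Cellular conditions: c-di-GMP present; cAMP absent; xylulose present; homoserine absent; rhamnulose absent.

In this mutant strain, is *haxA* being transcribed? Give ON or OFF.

OFF

CilV is non-functional in this strain, so it has no effect.
Xylulose is present, so MorA is inactive.
Homoserine is absent, so VelE is active.
With repressor VelE bound, *ulmU* is not transcribed.
So UlmU is not produced.
c-di-GMP is present, so GorQ is inactive.
Required activator GorQ is absent, so *gixW* is not transcribed.
So GixW is not produced.
Rhamnulose is absent, so SibA is inactive.
Required activator SibA is absent, so *haxA* is not transcribed.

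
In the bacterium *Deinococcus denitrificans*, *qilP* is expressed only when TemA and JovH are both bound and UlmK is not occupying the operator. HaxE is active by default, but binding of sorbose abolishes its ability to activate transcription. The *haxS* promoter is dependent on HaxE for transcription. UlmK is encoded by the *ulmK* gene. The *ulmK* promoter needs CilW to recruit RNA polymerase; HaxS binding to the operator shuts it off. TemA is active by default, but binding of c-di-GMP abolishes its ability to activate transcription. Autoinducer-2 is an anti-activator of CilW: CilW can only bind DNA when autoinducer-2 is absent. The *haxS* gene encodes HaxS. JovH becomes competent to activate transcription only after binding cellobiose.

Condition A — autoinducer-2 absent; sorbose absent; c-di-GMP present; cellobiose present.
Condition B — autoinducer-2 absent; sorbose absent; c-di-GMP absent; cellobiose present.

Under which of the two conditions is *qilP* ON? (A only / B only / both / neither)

Condition A:
Autoinducer-2 is absent, so CilW is active.
Sorbose is absent, so HaxE is active.
No repressor is bound and HaxE is active, so *haxS* is transcribed.
So HaxS is produced and active.
With repressor HaxS bound, *ulmK* is not transcribed.
So UlmK is not produced.
c-di-GMP is present, so TemA is inactive.
Cellobiose is present, so JovH is active.
Required activator TemA is absent, so *qilP* is not transcribed.
→ *qilP* is OFF in A.
Condition B:
Autoinducer-2 is absent, so CilW is active.
Sorbose is absent, so HaxE is active.
No repressor is bound and HaxE is active, so *haxS* is transcribed.
So HaxS is produced and active.
With repressor HaxS bound, *ulmK* is not transcribed.
So UlmK is not produced.
c-di-GMP is absent, so TemA is active.
Cellobiose is present, so JovH is active.
No repressor is bound and TemA and JovH are active, so *qilP* is transcribed.
→ *qilP* is ON in B.

B only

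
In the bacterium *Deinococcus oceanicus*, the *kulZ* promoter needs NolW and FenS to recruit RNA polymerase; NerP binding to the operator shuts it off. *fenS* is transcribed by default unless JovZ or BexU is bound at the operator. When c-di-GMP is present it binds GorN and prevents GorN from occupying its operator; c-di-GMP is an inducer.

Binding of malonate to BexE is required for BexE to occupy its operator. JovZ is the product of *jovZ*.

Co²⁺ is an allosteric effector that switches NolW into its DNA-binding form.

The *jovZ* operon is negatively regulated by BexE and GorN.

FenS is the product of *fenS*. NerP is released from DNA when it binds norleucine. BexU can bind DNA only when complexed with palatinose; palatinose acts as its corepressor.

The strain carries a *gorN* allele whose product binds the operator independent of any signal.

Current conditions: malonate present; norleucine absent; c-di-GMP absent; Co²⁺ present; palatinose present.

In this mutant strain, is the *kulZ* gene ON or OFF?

OFF

Co²⁺ is present, so NolW is active.
Norleucine is absent, so NerP is active.
Malonate is present, so BexE is active.
GorN is constitutively active in this strain.
With repressor BexE bound, *jovZ* is not transcribed.
So JovZ is not produced.
Palatinose is present, so BexU is active.
With repressor BexU bound, *fenS* is not transcribed.
So FenS is not produced.
With repressor NerP bound, *kulZ* is not transcribed.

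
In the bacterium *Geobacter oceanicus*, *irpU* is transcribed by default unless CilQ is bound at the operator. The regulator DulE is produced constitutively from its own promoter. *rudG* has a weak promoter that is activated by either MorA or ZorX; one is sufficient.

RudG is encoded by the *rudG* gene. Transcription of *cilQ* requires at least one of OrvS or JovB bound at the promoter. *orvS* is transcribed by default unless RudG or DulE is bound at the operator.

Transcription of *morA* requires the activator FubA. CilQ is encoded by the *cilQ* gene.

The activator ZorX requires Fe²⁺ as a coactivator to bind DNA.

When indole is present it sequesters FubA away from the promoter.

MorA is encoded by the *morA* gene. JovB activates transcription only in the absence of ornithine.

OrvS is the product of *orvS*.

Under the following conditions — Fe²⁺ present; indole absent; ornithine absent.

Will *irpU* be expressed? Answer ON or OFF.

OFF

Indole is absent, so FubA is active.
No repressor is bound and FubA is active, so *morA* is transcribed.
So MorA is produced and active.
Fe²⁺ is present, so ZorX is active.
Activator MorA is present, so *rudG* is transcribed.
So RudG is produced and active.
DulE is produced constitutively and is active.
With repressor RudG bound, *orvS* is not transcribed.
So OrvS is not produced.
Ornithine is absent, so JovB is active.
Activator JovB is present, so *cilQ* is transcribed.
So CilQ is produced and active.
With repressor CilQ bound, *irpU* is not transcribed.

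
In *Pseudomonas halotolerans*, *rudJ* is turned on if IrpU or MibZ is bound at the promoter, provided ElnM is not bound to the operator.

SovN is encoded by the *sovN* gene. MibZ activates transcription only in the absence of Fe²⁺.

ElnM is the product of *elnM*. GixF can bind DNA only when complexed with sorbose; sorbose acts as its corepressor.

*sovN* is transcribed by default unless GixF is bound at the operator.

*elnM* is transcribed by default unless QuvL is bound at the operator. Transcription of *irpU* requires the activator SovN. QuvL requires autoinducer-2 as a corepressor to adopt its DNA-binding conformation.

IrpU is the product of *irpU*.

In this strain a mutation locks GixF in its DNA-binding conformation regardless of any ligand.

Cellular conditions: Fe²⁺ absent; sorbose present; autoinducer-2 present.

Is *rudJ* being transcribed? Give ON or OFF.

GixF is constitutively active in this strain.
With repressor GixF bound, *sovN* is not transcribed.
So SovN is not produced.
Required activator SovN is absent, so *irpU* is not transcribed.
So IrpU is not produced.
Fe²⁺ is absent, so MibZ is active.
Autoinducer-2 is present, so QuvL is active.
With repressor QuvL bound, *elnM* is not transcribed.
So ElnM is not produced.
Activator MibZ is present, so *rudJ* is transcribed.

ON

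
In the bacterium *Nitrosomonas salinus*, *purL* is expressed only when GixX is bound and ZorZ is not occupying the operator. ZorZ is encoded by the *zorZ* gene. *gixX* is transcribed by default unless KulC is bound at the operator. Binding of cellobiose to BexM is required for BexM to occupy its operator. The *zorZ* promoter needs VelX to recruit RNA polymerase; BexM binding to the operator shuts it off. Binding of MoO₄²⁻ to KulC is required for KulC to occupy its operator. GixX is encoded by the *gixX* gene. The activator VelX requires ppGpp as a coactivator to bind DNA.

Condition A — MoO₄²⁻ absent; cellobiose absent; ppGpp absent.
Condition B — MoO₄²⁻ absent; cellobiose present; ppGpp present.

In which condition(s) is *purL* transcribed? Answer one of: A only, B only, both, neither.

both

Condition A:
MoO₄²⁻ is absent, so KulC is inactive.
With no repressor bound, *gixX* is transcribed.
So GixX is produced and active.
Cellobiose is absent, so BexM is inactive.
ppGpp is absent, so VelX is inactive.
Required activator VelX is absent, so *zorZ* is not transcribed.
So ZorZ is not produced.
No repressor is bound and GixX is active, so *purL* is transcribed.
→ *purL* is ON in A.
Condition B:
MoO₄²⁻ is absent, so KulC is inactive.
With no repressor bound, *gixX* is transcribed.
So GixX is produced and active.
Cellobiose is present, so BexM is active.
ppGpp is present, so VelX is active.
With repressor BexM bound, *zorZ* is not transcribed.
So ZorZ is not produced.
No repressor is bound and GixX is active, so *purL* is transcribed.
→ *purL* is ON in B.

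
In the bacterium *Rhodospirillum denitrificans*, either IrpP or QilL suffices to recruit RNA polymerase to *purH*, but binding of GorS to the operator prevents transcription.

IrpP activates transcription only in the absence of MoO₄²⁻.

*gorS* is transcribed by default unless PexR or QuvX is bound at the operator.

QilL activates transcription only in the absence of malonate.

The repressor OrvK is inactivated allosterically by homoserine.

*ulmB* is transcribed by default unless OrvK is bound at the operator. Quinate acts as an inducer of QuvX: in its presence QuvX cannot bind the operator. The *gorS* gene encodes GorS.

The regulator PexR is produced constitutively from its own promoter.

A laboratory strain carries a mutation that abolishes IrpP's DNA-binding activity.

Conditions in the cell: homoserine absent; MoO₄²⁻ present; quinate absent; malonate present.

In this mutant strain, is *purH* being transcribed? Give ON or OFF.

OFF

IrpP is non-functional in this strain, so it has no effect.
Malonate is present, so QilL is inactive.
PexR is produced constitutively and is active.
Quinate is absent, so QuvX is active.
With repressor PexR bound, *gorS* is not transcribed.
So GorS is not produced.
No activator is available at the *purH* promoter, so *purH* is not transcribed.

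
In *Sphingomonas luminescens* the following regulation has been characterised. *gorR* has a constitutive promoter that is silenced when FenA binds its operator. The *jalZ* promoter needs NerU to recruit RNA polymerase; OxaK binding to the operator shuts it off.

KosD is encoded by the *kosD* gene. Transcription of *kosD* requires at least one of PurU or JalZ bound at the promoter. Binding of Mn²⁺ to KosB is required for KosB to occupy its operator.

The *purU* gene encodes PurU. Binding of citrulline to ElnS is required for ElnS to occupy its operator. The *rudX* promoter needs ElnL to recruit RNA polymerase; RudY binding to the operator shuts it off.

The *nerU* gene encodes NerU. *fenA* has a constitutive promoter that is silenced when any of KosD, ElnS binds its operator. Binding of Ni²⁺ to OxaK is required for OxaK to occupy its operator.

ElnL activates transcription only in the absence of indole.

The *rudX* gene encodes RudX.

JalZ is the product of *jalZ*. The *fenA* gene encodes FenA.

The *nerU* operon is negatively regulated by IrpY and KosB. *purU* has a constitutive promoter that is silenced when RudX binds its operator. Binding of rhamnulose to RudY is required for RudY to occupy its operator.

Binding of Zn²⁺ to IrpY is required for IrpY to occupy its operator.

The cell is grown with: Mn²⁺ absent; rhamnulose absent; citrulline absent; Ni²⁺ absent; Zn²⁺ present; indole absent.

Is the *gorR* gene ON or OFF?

Rhamnulose is absent, so RudY is inactive.
Indole is absent, so ElnL is active.
No repressor is bound and ElnL is active, so *rudX* is transcribed.
So RudX is produced and active.
With repressor RudX bound, *purU* is not transcribed.
So PurU is not produced.
Zn²⁺ is present, so IrpY is active.
Mn²⁺ is absent, so KosB is inactive.
With repressor IrpY bound, *nerU* is not transcribed.
So NerU is not produced.
Ni²⁺ is absent, so OxaK is inactive.
Required activator NerU is absent, so *jalZ* is not transcribed.
So JalZ is not produced.
No activator is available at the *kosD* promoter, so *kosD* is not transcribed.
So KosD is not produced.
Citrulline is absent, so ElnS is inactive.
With no repressor bound, *fenA* is transcribed.
So FenA is produced and active.
With repressor FenA bound, *gorR* is not transcribed.

OFF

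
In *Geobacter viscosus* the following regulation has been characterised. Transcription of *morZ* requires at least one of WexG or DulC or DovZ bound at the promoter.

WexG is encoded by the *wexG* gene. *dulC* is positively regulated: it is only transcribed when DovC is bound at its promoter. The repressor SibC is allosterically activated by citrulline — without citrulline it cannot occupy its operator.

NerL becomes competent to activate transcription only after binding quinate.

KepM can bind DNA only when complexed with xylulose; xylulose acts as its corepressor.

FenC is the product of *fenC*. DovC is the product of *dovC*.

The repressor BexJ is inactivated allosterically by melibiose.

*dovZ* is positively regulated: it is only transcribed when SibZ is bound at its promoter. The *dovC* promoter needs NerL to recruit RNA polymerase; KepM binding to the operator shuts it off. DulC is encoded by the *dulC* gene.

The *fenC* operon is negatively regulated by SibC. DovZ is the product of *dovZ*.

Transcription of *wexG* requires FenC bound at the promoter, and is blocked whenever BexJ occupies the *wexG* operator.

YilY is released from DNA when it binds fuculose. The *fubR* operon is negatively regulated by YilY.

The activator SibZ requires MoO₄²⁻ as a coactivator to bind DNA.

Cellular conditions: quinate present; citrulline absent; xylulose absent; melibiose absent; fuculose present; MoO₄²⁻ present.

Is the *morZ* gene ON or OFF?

ON

Citrulline is absent, so SibC is inactive.
With no repressor bound, *fenC* is transcribed.
So FenC is produced and active.
Melibiose is absent, so BexJ is active.
With repressor BexJ bound, *wexG* is not transcribed.
So WexG is not produced.
Xylulose is absent, so KepM is inactive.
Quinate is present, so NerL is active.
No repressor is bound and NerL is active, so *dovC* is transcribed.
So DovC is produced and active.
No repressor is bound and DovC is active, so *dulC* is transcribed.
So DulC is produced and active.
MoO₄²⁻ is present, so SibZ is active.
No repressor is bound and SibZ is active, so *dovZ* is transcribed.
So DovZ is produced and active.
Activator DulC is present, so *morZ* is transcribed.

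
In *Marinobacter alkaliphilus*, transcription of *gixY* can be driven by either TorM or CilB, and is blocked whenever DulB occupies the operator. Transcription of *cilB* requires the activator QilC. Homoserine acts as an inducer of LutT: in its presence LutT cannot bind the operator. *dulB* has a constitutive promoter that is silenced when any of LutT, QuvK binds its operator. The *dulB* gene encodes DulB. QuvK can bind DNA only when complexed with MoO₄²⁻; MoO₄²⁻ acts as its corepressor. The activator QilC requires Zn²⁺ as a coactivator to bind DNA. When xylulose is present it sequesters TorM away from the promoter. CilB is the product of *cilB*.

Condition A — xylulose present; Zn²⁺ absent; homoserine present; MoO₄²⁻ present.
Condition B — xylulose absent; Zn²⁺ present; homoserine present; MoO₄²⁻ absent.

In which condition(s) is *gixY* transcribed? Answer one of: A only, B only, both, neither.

neither

Condition A:
Xylulose is present, so TorM is inactive.
Zn²⁺ is absent, so QilC is inactive.
Required activator QilC is absent, so *cilB* is not transcribed.
So CilB is not produced.
Homoserine is present, so LutT is inactive.
MoO₄²⁻ is present, so QuvK is active.
With repressor QuvK bound, *dulB* is not transcribed.
So DulB is not produced.
No activator is available at the *gixY* promoter, so *gixY* is not transcribed.
→ *gixY* is OFF in A.
Condition B:
Xylulose is absent, so TorM is active.
Zn²⁺ is present, so QilC is active.
No repressor is bound and QilC is active, so *cilB* is transcribed.
So CilB is produced and active.
Homoserine is present, so LutT is inactive.
MoO₄²⁻ is absent, so QuvK is inactive.
With no repressor bound, *dulB* is transcribed.
So DulB is produced and active.
With repressor DulB bound, *gixY* is not transcribed.
→ *gixY* is OFF in B.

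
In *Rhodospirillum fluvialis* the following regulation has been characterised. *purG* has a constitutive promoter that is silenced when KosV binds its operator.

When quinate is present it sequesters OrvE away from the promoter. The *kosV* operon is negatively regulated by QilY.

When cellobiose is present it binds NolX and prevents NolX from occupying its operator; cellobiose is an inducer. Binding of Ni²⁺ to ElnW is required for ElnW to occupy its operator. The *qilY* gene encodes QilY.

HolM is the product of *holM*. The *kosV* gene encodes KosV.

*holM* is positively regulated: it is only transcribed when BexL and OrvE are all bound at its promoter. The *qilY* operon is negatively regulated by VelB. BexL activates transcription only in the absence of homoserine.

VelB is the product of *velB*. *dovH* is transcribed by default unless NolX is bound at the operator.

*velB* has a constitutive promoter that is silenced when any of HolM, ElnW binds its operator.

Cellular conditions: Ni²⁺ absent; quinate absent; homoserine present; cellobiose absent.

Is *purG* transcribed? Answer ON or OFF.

OFF

Homoserine is present, so BexL is inactive.
Quinate is absent, so OrvE is active.
Required activator BexL is absent, so *holM* is not transcribed.
So HolM is not produced.
Ni²⁺ is absent, so ElnW is inactive.
With no repressor bound, *velB* is transcribed.
So VelB is produced and active.
With repressor VelB bound, *qilY* is not transcribed.
So QilY is not produced.
With no repressor bound, *kosV* is transcribed.
So KosV is produced and active.
With repressor KosV bound, *purG* is not transcribed.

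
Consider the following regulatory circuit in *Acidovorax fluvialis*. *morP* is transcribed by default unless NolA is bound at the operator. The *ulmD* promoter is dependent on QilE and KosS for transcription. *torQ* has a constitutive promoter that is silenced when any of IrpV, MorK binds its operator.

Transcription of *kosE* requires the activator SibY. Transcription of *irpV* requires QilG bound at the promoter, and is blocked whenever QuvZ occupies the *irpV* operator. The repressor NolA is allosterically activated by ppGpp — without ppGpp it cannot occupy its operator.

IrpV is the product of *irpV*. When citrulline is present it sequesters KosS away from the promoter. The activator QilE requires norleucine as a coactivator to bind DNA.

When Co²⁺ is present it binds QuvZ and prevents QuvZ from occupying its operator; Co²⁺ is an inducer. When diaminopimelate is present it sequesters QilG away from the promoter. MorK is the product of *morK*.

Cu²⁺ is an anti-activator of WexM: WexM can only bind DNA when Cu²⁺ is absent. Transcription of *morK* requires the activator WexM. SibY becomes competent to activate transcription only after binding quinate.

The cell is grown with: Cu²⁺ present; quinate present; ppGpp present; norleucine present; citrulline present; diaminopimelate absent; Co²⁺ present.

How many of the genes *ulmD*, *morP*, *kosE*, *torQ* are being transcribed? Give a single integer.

1

Norleucine is present, so QilE is active.
Citrulline is present, so KosS is inactive.
Required activator KosS is absent, so *ulmD* is not transcribed.
→ *ulmD* is OFF.
ppGpp is present, so NolA is active.
With repressor NolA bound, *morP* is not transcribed.
→ *morP* is OFF.
Quinate is present, so SibY is active.
No repressor is bound and SibY is active, so *kosE* is transcribed.
→ *kosE* is ON.
Diaminopimelate is absent, so QilG is active.
Co²⁺ is present, so QuvZ is inactive.
No repressor is bound and QilG is active, so *irpV* is transcribed.
So IrpV is produced and active.
Cu²⁺ is present, so WexM is inactive.
Required activator WexM is absent, so *morK* is not transcribed.
So MorK is not produced.
With repressor IrpV bound, *torQ* is not transcribed.
→ *torQ* is OFF.
1 of the 4 genes is transcribed.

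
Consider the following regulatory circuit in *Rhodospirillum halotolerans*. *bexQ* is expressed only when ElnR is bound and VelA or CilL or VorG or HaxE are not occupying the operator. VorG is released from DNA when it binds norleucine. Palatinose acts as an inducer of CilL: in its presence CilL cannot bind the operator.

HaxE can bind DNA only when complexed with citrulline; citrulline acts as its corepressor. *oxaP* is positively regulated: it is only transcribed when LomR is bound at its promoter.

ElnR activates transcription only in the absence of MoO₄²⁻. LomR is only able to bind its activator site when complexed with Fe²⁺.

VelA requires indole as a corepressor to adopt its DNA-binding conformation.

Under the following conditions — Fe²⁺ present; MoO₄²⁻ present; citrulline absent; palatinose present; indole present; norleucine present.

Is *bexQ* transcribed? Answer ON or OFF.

OFF

Indole is present, so VelA is active.
Palatinose is present, so CilL is inactive.
MoO₄²⁻ is present, so ElnR is inactive.
Norleucine is present, so VorG is inactive.
Citrulline is absent, so HaxE is inactive.
With repressor VelA bound, *bexQ* is not transcribed.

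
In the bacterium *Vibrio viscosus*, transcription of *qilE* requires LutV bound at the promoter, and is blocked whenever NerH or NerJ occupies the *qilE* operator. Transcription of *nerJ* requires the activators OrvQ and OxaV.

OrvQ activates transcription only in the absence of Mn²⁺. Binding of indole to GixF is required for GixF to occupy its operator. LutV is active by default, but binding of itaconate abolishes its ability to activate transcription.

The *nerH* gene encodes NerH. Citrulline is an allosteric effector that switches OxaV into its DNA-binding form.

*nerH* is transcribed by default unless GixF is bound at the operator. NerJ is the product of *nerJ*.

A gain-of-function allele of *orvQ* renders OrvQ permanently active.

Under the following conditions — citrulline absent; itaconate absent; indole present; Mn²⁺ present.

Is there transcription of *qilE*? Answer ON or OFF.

ON

Indole is present, so GixF is active.
With repressor GixF bound, *nerH* is not transcribed.
So NerH is not produced.
Itaconate is absent, so LutV is active.
OrvQ is constitutively active in this strain.
Citrulline is absent, so OxaV is inactive.
Required activator OxaV is absent, so *nerJ* is not transcribed.
So NerJ is not produced.
No repressor is bound and LutV is active, so *qilE* is transcribed.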